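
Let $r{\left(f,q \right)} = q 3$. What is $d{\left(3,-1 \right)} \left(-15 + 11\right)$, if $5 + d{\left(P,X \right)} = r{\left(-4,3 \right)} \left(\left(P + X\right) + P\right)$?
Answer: $-160$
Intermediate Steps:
$r{\left(f,q \right)} = 3 q$
$d{\left(P,X \right)} = -5 + 9 X + 18 P$ ($d{\left(P,X \right)} = -5 + 3 \cdot 3 \left(\left(P + X\right) + P\right) = -5 + 9 \left(X + 2 P\right) = -5 + \left(9 X + 18 P\right) = -5 + 9 X + 18 P$)
$d{\left(3,-1 \right)} \left(-15 + 11\right) = \left(-5 + 9 \left(-1\right) + 18 \cdot 3\right) \left(-15 + 11\right) = \left(-5 - 9 + 54\right) \left(-4\right) = 40 \left(-4\right) = -160$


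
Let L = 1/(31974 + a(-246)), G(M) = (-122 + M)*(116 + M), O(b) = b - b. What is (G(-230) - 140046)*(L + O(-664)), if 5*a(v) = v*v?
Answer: -83265/36731 ≈ -2.2669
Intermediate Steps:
a(v) = v²/5 (a(v) = (v*v)/5 = v²/5)
O(b) = 0
L = 5/220386 (L = 1/(31974 + (⅕)*(-246)²) = 1/(31974 + (⅕)*60516) = 1/(31974 + 60516/5) = 1/(220386/5) = 5/220386 ≈ 2.2687e-5)
(G(-230) - 140046)*(L + O(-664)) = ((-14152 + (-230)² - 6*(-230)) - 140046)*(5/220386 + 0) = ((-14152 + 52900 + 1380) - 140046)*(5/220386) = (40128 - 140046)*(5/220386) = -99918*5/220386 = -83265/36731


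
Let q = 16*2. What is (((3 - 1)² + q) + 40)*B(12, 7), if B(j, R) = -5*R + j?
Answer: -1748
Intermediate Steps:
q = 32
B(j, R) = j - 5*R
(((3 - 1)² + q) + 40)*B(12, 7) = (((3 - 1)² + 32) + 40)*(12 - 5*7) = ((2² + 32) + 40)*(12 - 35) = ((4 + 32) + 40)*(-23) = (36 + 40)*(-23) = 76*(-23) = -1748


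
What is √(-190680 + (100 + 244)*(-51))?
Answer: 12*I*√1446 ≈ 456.32*I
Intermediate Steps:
√(-190680 + (100 + 244)*(-51)) = √(-190680 + 344*(-51)) = √(-190680 - 17544) = √(-208224) = 12*I*√1446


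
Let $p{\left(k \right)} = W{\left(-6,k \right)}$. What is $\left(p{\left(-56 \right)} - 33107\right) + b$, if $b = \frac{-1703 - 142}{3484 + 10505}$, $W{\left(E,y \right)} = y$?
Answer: $- \frac{154639684}{4663} \approx -33163.0$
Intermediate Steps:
$p{\left(k \right)} = k$
$b = - \frac{615}{4663}$ ($b = - \frac{1845}{13989} = \left(-1845\right) \frac{1}{13989} = - \frac{615}{4663} \approx -0.13189$)
$\left(p{\left(-56 \right)} - 33107\right) + b = \left(-56 - 33107\right) - \frac{615}{4663} = -33163 - \frac{615}{4663} = - \frac{154639684}{4663}$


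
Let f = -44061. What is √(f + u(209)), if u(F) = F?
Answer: 2*I*√10963 ≈ 209.41*I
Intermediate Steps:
√(f + u(209)) = √(-44061 + 209) = √(-43852) = 2*I*√10963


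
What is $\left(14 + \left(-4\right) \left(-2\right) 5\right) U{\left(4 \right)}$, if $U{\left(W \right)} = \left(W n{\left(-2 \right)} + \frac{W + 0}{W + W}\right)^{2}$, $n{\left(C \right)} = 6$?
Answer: $\frac{64827}{2} \approx 32414.0$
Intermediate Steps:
$U{\left(W \right)} = \left(\frac{1}{2} + 6 W\right)^{2}$ ($U{\left(W \right)} = \left(W 6 + \frac{W + 0}{W + W}\right)^{2} = \left(6 W + \frac{W}{2 W}\right)^{2} = \left(6 W + W \frac{1}{2 W}\right)^{2} = \left(6 W + \frac{1}{2}\right)^{2} = \left(\frac{1}{2} + 6 W\right)^{2}$)
$\left(14 + \left(-4\right) \left(-2\right) 5\right) U{\left(4 \right)} = \left(14 + \left(-4\right) \left(-2\right) 5\right) \frac{\left(1 + 12 \cdot 4\right)^{2}}{4} = \left(14 + 8 \cdot 5\right) \frac{\left(1 + 48\right)^{2}}{4} = \left(14 + 40\right) \frac{49^{2}}{4} = 54 \cdot \frac{1}{4} \cdot 2401 = 54 \cdot \frac{2401}{4} = \frac{64827}{2}$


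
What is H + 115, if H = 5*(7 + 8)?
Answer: 190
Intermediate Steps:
H = 75 (H = 5*15 = 75)
H + 115 = 75 + 115 = 190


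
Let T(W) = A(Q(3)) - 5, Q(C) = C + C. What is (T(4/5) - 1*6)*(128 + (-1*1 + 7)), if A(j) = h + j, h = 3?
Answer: -268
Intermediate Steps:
Q(C) = 2*C
A(j) = 3 + j
T(W) = 4 (T(W) = (3 + 2*3) - 5 = (3 + 6) - 5 = 9 - 5 = 4)
(T(4/5) - 1*6)*(128 + (-1*1 + 7)) = (4 - 1*6)*(128 + (-1*1 + 7)) = (4 - 6)*(128 + (-1 + 7)) = -2*(128 + 6) = -2*134 = -268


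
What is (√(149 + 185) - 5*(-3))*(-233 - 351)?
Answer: -8760 - 584*√334 ≈ -19433.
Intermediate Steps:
(√(149 + 185) - 5*(-3))*(-233 - 351) = (√334 + 15)*(-584) = (15 + √334)*(-584) = -8760 - 584*√334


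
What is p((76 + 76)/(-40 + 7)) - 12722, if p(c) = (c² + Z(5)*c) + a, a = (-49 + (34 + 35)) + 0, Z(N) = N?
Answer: -13834454/1089 ≈ -12704.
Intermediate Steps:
a = 20 (a = (-49 + 69) + 0 = 20 + 0 = 20)
p(c) = 20 + c² + 5*c (p(c) = (c² + 5*c) + 20 = 20 + c² + 5*c)
p((76 + 76)/(-40 + 7)) - 12722 = (20 + ((76 + 76)/(-40 + 7))² + 5*((76 + 76)/(-40 + 7))) - 12722 = (20 + (152/(-33))² + 5*(152/(-33))) - 12722 = (20 + (152*(-1/33))² + 5*(152*(-1/33))) - 12722 = (20 + (-152/33)² + 5*(-152/33)) - 12722 = (20 + 23104/1089 - 760/33) - 12722 = 19804/1089 - 12722 = -13834454/1089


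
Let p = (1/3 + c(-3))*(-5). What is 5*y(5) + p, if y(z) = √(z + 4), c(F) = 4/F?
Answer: 20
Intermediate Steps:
y(z) = √(4 + z)
p = 5 (p = (1/3 + 4/(-3))*(-5) = (⅓ + 4*(-⅓))*(-5) = (⅓ - 4/3)*(-5) = -1*(-5) = 5)
5*y(5) + p = 5*√(4 + 5) + 5 = 5*√9 + 5 = 5*3 + 5 = 15 + 5 = 20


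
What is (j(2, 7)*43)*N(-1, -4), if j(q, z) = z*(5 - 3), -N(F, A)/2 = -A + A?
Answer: 0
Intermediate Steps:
N(F, A) = 0 (N(F, A) = -2*(-A + A) = -2*0 = 0)
j(q, z) = 2*z (j(q, z) = z*2 = 2*z)
(j(2, 7)*43)*N(-1, -4) = ((2*7)*43)*0 = (14*43)*0 = 602*0 = 0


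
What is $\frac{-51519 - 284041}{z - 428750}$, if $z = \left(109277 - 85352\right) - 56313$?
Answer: $\frac{167780}{230569} \approx 0.72768$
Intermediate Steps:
$z = -32388$ ($z = 23925 - 56313 = -32388$)
$\frac{-51519 - 284041}{z - 428750} = \frac{-51519 - 284041}{-32388 - 428750} = - \frac{335560}{-461138} = \left(-335560\right) \left(- \frac{1}{461138}\right) = \frac{167780}{230569}$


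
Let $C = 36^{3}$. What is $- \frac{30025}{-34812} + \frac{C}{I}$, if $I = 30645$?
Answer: $\frac{94233511}{39511620} \approx 2.385$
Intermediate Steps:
$C = 46656$
$- \frac{30025}{-34812} + \frac{C}{I} = - \frac{30025}{-34812} + \frac{46656}{30645} = \left(-30025\right) \left(- \frac{1}{34812}\right) + 46656 \cdot \frac{1}{30645} = \frac{30025}{34812} + \frac{1728}{1135} = \frac{94233511}{39511620}$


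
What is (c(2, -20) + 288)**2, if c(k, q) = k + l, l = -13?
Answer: 76729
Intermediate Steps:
c(k, q) = -13 + k (c(k, q) = k - 13 = -13 + k)
(c(2, -20) + 288)**2 = ((-13 + 2) + 288)**2 = (-11 + 288)**2 = 277**2 = 76729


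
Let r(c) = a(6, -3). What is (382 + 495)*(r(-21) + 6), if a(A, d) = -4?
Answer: 1754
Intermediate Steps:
r(c) = -4
(382 + 495)*(r(-21) + 6) = (382 + 495)*(-4 + 6) = 877*2 = 1754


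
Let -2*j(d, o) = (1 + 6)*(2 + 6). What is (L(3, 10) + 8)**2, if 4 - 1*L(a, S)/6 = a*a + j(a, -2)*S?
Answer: 2748964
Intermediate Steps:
j(d, o) = -28 (j(d, o) = -(1 + 6)*(2 + 6)/2 = -7*8/2 = -1/2*56 = -28)
L(a, S) = 24 - 6*a**2 + 168*S (L(a, S) = 24 - 6*(a*a - 28*S) = 24 - 6*(a**2 - 28*S) = 24 + (-6*a**2 + 168*S) = 24 - 6*a**2 + 168*S)
(L(3, 10) + 8)**2 = ((24 - 6*3**2 + 168*10) + 8)**2 = ((24 - 6*9 + 1680) + 8)**2 = ((24 - 54 + 1680) + 8)**2 = (1650 + 8)**2 = 1658**2 = 2748964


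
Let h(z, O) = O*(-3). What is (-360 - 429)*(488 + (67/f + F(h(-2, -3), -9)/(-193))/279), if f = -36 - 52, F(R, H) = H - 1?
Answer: -202719831657/526504 ≈ -3.8503e+5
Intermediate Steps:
h(z, O) = -3*O
F(R, H) = -1 + H
f = -88
(-360 - 429)*(488 + (67/f + F(h(-2, -3), -9)/(-193))/279) = (-360 - 429)*(488 + (67/(-88) + (-1 - 9)/(-193))/279) = -789*(488 + (67*(-1/88) - 10*(-1/193))*(1/279)) = -789*(488 + (-67/88 + 10/193)*(1/279)) = -789*(488 - 12051/16984*1/279) = -789*(488 - 1339/526504) = -789*256932613/526504 = -202719831657/526504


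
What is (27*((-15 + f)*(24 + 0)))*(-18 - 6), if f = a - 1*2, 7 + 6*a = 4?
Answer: 272160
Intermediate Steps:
a = -½ (a = -7/6 + (⅙)*4 = -7/6 + ⅔ = -½ ≈ -0.50000)
f = -5/2 (f = -½ - 1*2 = -½ - 2 = -5/2 ≈ -2.5000)
(27*((-15 + f)*(24 + 0)))*(-18 - 6) = (27*((-15 - 5/2)*(24 + 0)))*(-18 - 6) = (27*(-35/2*24))*(-24) = (27*(-420))*(-24) = -11340*(-24) = 272160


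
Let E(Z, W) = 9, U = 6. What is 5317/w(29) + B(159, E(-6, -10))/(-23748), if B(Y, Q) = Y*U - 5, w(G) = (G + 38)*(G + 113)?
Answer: 58619665/112969236 ≈ 0.51890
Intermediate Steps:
w(G) = (38 + G)*(113 + G)
B(Y, Q) = -5 + 6*Y (B(Y, Q) = Y*6 - 5 = 6*Y - 5 = -5 + 6*Y)
5317/w(29) + B(159, E(-6, -10))/(-23748) = 5317/(4294 + 29² + 151*29) + (-5 + 6*159)/(-23748) = 5317/(4294 + 841 + 4379) + (-5 + 954)*(-1/23748) = 5317/9514 + 949*(-1/23748) = 5317*(1/9514) - 949/23748 = 5317/9514 - 949/23748 = 58619665/112969236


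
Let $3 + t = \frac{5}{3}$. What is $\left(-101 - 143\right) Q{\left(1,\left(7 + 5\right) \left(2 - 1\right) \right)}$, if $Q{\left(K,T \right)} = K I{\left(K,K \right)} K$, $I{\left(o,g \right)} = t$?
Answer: $\frac{976}{3} \approx 325.33$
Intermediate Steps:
$t = - \frac{4}{3}$ ($t = -3 + \frac{5}{3} = - \frac{4}{3} \approx -1.3333$)
$I{\left(o,g \right)} = - \frac{4}{3}$
$Q{\left(K,T \right)} = - \frac{4 K^{2}}{3}$ ($Q{\left(K,T \right)} = K \left(- \frac{4}{3}\right) K = - \frac{4 K}{3} K = - \frac{4 K^{2}}{3}$)
$\left(-101 - 143\right) Q{\left(1,\left(7 + 5\right) \left(2 - 1\right) \right)} = \left(-101 - 143\right) \left(- \frac{4 \cdot 1^{2}}{3}\right) = - 244 \left(\left(- \frac{4}{3}\right) 1\right) = \left(-244\right) \left(- \frac{4}{3}\right) = \frac{976}{3}$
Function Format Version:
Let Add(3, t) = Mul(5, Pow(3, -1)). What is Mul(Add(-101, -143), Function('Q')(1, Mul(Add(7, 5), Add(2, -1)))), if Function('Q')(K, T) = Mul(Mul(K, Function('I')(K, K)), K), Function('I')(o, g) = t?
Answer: Rational(976, 3) ≈ 325.33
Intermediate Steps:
t = Rational(-4, 3) (t = Add(-3, Mul(5, Pow(3, -1))) = Add(-3, Mul(5, Rational(1, 3))) = Add(-3, Rational(5, 3)) = Rational(-4, 3) ≈ -1.3333)
Function('I')(o, g) = Rational(-4, 3)
Function('Q')(K, T) = Mul(Rational(-4, 3), Pow(K, 2)) (Function('Q')(K, T) = Mul(Mul(K, Rational(-4, 3)), K) = Mul(Mul(Rational(-4, 3), K), K) = Mul(Rational(-4, 3), Pow(K, 2)))
Mul(Add(-101, -143), Function('Q')(1, Mul(Add(7, 5), Add(2, -1)))) = Mul(Add(-101, -143), Mul(Rational(-4, 3), Pow(1, 2))) = Mul(-244, Mul(Rational(-4, 3), 1)) = Mul(-244, Rational(-4, 3)) = Rational(976, 3)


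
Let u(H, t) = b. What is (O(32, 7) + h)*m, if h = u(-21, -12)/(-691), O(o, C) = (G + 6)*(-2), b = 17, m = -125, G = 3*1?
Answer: 1556875/691 ≈ 2253.1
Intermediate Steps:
G = 3
O(o, C) = -18 (O(o, C) = (3 + 6)*(-2) = 9*(-2) = -18)
u(H, t) = 17
h = -17/691 (h = 17/(-691) = 17*(-1/691) = -17/691 ≈ -0.024602)
(O(32, 7) + h)*m = (-18 - 17/691)*(-125) = -12455/691*(-125) = 1556875/691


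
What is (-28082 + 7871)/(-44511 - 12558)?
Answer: 6737/19023 ≈ 0.35415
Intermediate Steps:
(-28082 + 7871)/(-44511 - 12558) = -20211/(-57069) = -20211*(-1/57069) = 6737/19023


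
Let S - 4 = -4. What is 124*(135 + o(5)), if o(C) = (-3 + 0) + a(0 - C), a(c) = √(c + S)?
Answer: 16368 + 124*I*√5 ≈ 16368.0 + 277.27*I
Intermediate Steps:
S = 0 (S = 4 - 4 = 0)
a(c) = √c (a(c) = √(c + 0) = √c)
o(C) = -3 + √(-C) (o(C) = (-3 + 0) + √(0 - C) = -3 + √(-C))
124*(135 + o(5)) = 124*(135 + (-3 + √(-1*5))) = 124*(135 + (-3 + √(-5))) = 124*(135 + (-3 + I*√5)) = 124*(132 + I*√5) = 16368 + 124*I*√5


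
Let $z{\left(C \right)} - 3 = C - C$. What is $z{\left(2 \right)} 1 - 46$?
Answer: $-43$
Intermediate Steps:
$z{\left(C \right)} = 3$ ($z{\left(C \right)} = 3 + \left(C - C\right) = 3 + 0 = 3$)
$z{\left(2 \right)} 1 - 46 = 3 \cdot 1 - 46 = 3 - 46 = -43$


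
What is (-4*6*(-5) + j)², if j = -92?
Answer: 784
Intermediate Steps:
(-4*6*(-5) + j)² = (-4*6*(-5) - 92)² = (-24*(-5) - 92)² = (120 - 92)² = 28² = 784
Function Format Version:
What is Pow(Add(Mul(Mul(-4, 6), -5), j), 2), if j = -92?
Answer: 784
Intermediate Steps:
Pow(Add(Mul(Mul(-4, 6), -5), j), 2) = Pow(Add(Mul(Mul(-4, 6), -5), -92), 2) = Pow(Add(Mul(-24, -5), -92), 2) = Pow(Add(120, -92), 2) = Pow(28, 2) = 784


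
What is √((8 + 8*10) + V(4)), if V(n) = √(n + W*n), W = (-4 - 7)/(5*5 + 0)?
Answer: √(2200 + 10*√14)/5 ≈ 9.4603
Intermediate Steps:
W = -11/25 (W = -11/(25 + 0) = -11/25 ≈ -0.44000)
V(n) = √14*√n/5 (V(n) = √(n - 11*n/25) = √(14*n/25) = √14*√n/5)
√((8 + 8*10) + V(4)) = √((8 + 8*10) + √14*√4/5) = √((8 + 80) + (⅕)*√14*2) = √(88 + 2*√14/5)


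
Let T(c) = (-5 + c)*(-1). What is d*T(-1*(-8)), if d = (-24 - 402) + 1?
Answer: 1275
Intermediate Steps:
T(c) = 5 - c
d = -425 (d = -426 + 1 = -425)
d*T(-1*(-8)) = -425*(5 - (-1)*(-8)) = -425*(5 - 1*8) = -425*(5 - 8) = -425*(-3) = 1275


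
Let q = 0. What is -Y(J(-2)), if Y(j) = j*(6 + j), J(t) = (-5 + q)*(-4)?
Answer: -520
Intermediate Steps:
J(t) = 20 (J(t) = (-5 + 0)*(-4) = -5*(-4) = 20)
-Y(J(-2)) = -20*(6 + 20) = -20*26 = -1*520 = -520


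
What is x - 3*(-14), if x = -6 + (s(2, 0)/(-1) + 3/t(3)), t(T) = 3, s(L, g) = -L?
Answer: 39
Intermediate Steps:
x = -3 (x = -6 + (-1*2/(-1) + 3/3) = -6 + (-2*(-1) + 3*(⅓)) = -6 + (2 + 1) = -6 + 3 = -3)
x - 3*(-14) = -3 - 3*(-14) = -3 + 42 = 39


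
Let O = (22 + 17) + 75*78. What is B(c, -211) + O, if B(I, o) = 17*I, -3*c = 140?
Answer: 15287/3 ≈ 5095.7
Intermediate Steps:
c = -140/3 (c = -⅓*140 = -140/3 ≈ -46.667)
O = 5889 (O = 39 + 5850 = 5889)
B(c, -211) + O = 17*(-140/3) + 5889 = -2380/3 + 5889 = 15287/3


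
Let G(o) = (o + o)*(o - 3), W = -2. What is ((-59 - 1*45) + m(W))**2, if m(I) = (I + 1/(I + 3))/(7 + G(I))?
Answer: 7890481/729 ≈ 10824.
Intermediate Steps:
G(o) = 2*o*(-3 + o) (G(o) = (2*o)*(-3 + o) = 2*o*(-3 + o))
m(I) = (I + 1/(3 + I))/(7 + 2*I*(-3 + I)) (m(I) = (I + 1/(I + 3))/(7 + 2*I*(-3 + I)) = (I + 1/(3 + I))/(7 + 2*I*(-3 + I)))
((-59 - 1*45) + m(W))**2 = ((-59 - 1*45) + (1 + (-2)**2 + 3*(-2))/(21 - 11*(-2) + 2*(-2)**3))**2 = ((-59 - 45) + (1 + 4 - 6)/(21 + 22 + 2*(-8)))**2 = (-104 - 1/(21 + 22 - 16))**2 = (-104 - 1/27)**2 = (-2809/27)**2 = 7890481/729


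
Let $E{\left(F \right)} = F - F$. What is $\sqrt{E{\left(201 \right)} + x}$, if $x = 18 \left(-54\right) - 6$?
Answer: $i \sqrt{978} \approx 31.273 i$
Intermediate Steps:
$E{\left(F \right)} = 0$
$x = -978$ ($x = -972 - 6 = -978$)
$\sqrt{E{\left(201 \right)} + x} = \sqrt{0 - 978} = \sqrt{-978} = i \sqrt{978}$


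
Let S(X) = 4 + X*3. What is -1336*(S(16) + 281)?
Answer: -444888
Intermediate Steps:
S(X) = 4 + 3*X
-1336*(S(16) + 281) = -1336*((4 + 3*16) + 281) = -1336*((4 + 48) + 281) = -1336*(52 + 281) = -1336*333 = -444888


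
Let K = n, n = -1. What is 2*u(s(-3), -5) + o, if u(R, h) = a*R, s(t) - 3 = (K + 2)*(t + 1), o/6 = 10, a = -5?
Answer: 50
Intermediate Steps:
o = 60 (o = 6*10 = 60)
K = -1
s(t) = 4 + t (s(t) = 3 + (-1 + 2)*(t + 1) = 3 + 1*(1 + t) = 3 + (1 + t) = 4 + t)
u(R, h) = -5*R
2*u(s(-3), -5) + o = 2*(-5*(4 - 3)) + 60 = 2*(-5*1) + 60 = 2*(-5) + 60 = -10 + 60 = 50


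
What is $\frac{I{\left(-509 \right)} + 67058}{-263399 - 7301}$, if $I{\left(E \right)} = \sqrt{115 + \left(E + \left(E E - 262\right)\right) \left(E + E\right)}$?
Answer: $- \frac{33529}{135350} - \frac{i \sqrt{262959465}}{270700} \approx -0.24772 - 0.059904 i$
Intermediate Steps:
$I{\left(E \right)} = \sqrt{115 + 2 E \left(-262 + E + E^{2}\right)}$ ($I{\left(E \right)} = \sqrt{115 + \left(E + \left(E^{2} - 262\right)\right) 2 E} = \sqrt{115 + \left(E + \left(-262 + E^{2}\right)\right) 2 E} = \sqrt{115 + \left(-262 + E + E^{2}\right) 2 E} = \sqrt{115 + 2 E \left(-262 + E + E^{2}\right)}$)
$\frac{I{\left(-509 \right)} + 67058}{-263399 - 7301} = \frac{\sqrt{115 - -266716 + 2 \left(-509\right)^{2} + 2 \left(-509\right)^{3}} + 67058}{-263399 - 7301} = \frac{\sqrt{115 + 266716 + 2 \cdot 259081 + 2 \left(-131872229\right)} + 67058}{-270700} = \left(\sqrt{115 + 266716 + 518162 - 263744458} + 67058\right) \left(- \frac{1}{270700}\right) = \left(\sqrt{-262959465} + 67058\right) \left(- \frac{1}{270700}\right) = \left(i \sqrt{262959465} + 67058\right) \left(- \frac{1}{270700}\right) = \left(67058 + i \sqrt{262959465}\right) \left(- \frac{1}{270700}\right) = - \frac{33529}{135350} - \frac{i \sqrt{262959465}}{270700}$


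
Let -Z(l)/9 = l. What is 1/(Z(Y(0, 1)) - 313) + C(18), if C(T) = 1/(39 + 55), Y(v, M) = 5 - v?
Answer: 66/8413 ≈ 0.0078450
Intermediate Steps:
C(T) = 1/94
Z(l) = -9*l
1/(Z(Y(0, 1)) - 313) + C(18) = 1/(-9*(5 - 1*0) - 313) + 1/94 = 1/(-9*(5 + 0) - 313) + 1/94 = 1/(-9*5 - 313) + 1/94 = 1/(-45 - 313) + 1/94 = 1/(-358) + 1/94 = -1/358 + 1/94 = 66/8413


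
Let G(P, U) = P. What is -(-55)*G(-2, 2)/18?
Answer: -55/9 ≈ -6.1111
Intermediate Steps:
-(-55)*G(-2, 2)/18 = -(-55)*(-2)/18 = -11*10*(1/18) = -110*1/18 = -55/9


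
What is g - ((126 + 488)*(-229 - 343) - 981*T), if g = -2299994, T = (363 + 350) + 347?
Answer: -908926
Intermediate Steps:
T = 1060 (T = 713 + 347 = 1060)
g - ((126 + 488)*(-229 - 343) - 981*T) = -2299994 - ((126 + 488)*(-229 - 343) - 981*1060) = -2299994 - (614*(-572) - 1039860) = -2299994 - (-351208 - 1039860) = -2299994 - 1*(-1391068) = -2299994 + 1391068 = -908926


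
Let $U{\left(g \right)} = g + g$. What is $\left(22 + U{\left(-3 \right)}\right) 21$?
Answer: $336$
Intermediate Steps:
$U{\left(g \right)} = 2 g$
$\left(22 + U{\left(-3 \right)}\right) 21 = \left(22 + 2 \left(-3\right)\right) 21 = \left(22 - 6\right) 21 = 16 \cdot 21 = 336$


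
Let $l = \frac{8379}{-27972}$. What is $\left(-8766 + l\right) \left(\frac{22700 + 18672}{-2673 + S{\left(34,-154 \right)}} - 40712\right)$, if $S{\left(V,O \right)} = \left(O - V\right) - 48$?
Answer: $\frac{38426946613455}{107633} \approx 3.5702 \cdot 10^{8}$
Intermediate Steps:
$S{\left(V,O \right)} = -48 + O - V$ ($S{\left(V,O \right)} = \left(O - V\right) - 48 = -48 + O - V$)
$l = - \frac{133}{444}$ ($l = 8379 \left(- \frac{1}{27972}\right) = - \frac{133}{444} \approx -0.29955$)
$\left(-8766 + l\right) \left(\frac{22700 + 18672}{-2673 + S{\left(34,-154 \right)}} - 40712\right) = \left(-8766 - \frac{133}{444}\right) \left(\frac{22700 + 18672}{-2673 - 236} - 40712\right) = - \frac{3892237 \left(\frac{41372}{-2673 - 236} - 40712\right)}{444} = - \frac{3892237 \left(\frac{41372}{-2909} - 40712\right)}{444} = - \frac{3892237 \left(41372 \left(- \frac{1}{2909}\right) - 40712\right)}{444} = - \frac{3892237 \left(- \frac{41372}{2909} - 40712\right)}{444} = \left(- \frac{3892237}{444}\right) \left(- \frac{118472580}{2909}\right) = \frac{38426946613455}{107633}$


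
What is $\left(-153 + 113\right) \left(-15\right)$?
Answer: $600$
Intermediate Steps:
$\left(-153 + 113\right) \left(-15\right) = \left(-40\right) \left(-15\right) = 600$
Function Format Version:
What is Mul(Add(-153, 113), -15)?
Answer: 600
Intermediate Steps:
Mul(Add(-153, 113), -15) = Mul(-40, -15) = 600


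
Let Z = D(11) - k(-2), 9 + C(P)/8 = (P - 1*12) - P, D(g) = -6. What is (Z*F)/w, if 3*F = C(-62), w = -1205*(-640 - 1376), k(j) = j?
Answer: 1/10845 ≈ 9.2208e-5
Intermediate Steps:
w = 2429280 (w = -1205*(-2016) = 2429280)
C(P) = -168 (C(P) = -72 + 8*((P - 1*12) - P) = -72 + 8*((P - 12) - P) = -72 + 8*((-12 + P) - P) = -72 + 8*(-12) = -72 - 96 = -168)
Z = -4 (Z = -6 - 1*(-2) = -6 + 2 = -4)
F = -56 (F = (⅓)*(-168) = -56)
(Z*F)/w = -4*(-56)/2429280 = 224*(1/2429280) = 1/10845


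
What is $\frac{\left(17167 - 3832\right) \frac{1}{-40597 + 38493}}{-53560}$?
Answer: $\frac{2667}{22538048} \approx 0.00011833$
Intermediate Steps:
$\frac{\left(17167 - 3832\right) \frac{1}{-40597 + 38493}}{-53560} = \frac{13335}{-2104} \left(- \frac{1}{53560}\right) = 13335 \left(- \frac{1}{2104}\right) \left(- \frac{1}{53560}\right) = \left(- \frac{13335}{2104}\right) \left(- \frac{1}{53560}\right) = \frac{2667}{22538048}$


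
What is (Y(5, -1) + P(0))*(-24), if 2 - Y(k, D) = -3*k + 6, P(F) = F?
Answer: -264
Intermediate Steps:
Y(k, D) = -4 + 3*k (Y(k, D) = 2 - (-3*k + 6) = 2 - (6 - 3*k) = 2 + (-6 + 3*k) = -4 + 3*k)
(Y(5, -1) + P(0))*(-24) = ((-4 + 3*5) + 0)*(-24) = ((-4 + 15) + 0)*(-24) = (11 + 0)*(-24) = 11*(-24) = -264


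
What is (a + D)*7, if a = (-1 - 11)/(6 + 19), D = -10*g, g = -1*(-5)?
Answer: -8834/25 ≈ -353.36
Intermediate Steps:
g = 5
D = -50 (D = -10*5 = -50)
a = -12/25 ≈ -0.48000
(a + D)*7 = (-12/25 - 50)*7 = -1262/25*7 = -8834/25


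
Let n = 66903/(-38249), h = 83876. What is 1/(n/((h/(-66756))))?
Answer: 802043281/1116544167 ≈ 0.71833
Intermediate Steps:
n = -66903/38249 (n = 66903*(-1/38249) = -66903/38249 ≈ -1.7491)
1/(n/((h/(-66756)))) = 1/(-66903/(38249*(83876/(-66756)))) = 1/(-66903/(38249*(83876*(-1/66756)))) = 1/(-66903/(38249*(-20969/16689))) = 1/(-66903/38249*(-16689/20969)) = 1/(1116544167/802043281) = 802043281/1116544167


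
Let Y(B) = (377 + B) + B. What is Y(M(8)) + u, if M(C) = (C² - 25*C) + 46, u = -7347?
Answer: -7150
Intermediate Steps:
M(C) = 46 + C² - 25*C
Y(B) = 377 + 2*B
Y(M(8)) + u = (377 + 2*(46 + 8² - 25*8)) - 7347 = (377 + 2*(46 + 64 - 200)) - 7347 = (377 + 2*(-90)) - 7347 = (377 - 180) - 7347 = 197 - 7347 = -7150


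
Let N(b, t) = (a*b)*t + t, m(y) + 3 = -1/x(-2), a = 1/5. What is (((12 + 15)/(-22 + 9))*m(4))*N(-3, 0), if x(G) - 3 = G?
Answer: 0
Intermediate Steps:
x(G) = 3 + G
a = ⅕ ≈ 0.20000
m(y) = -4 (m(y) = -3 - 1/(3 - 2) = -3 - 1/1 = -3 - 1*1 = -3 - 1 = -4)
N(b, t) = t + b*t/5 (N(b, t) = (b/5)*t + t = b*t/5 + t = t + b*t/5)
(((12 + 15)/(-22 + 9))*m(4))*N(-3, 0) = (((12 + 15)/(-22 + 9))*(-4))*((⅕)*0*(5 - 3)) = ((27/(-13))*(-4))*((⅕)*0*2) = ((27*(-1/13))*(-4))*0 = -27/13*(-4)*0 = (108/13)*0 = 0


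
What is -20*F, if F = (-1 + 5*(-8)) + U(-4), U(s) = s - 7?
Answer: 1040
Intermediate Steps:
U(s) = -7 + s
F = -52 (F = (-1 + 5*(-8)) + (-7 - 4) = (-1 - 40) - 11 = -41 - 11 = -52)
-20*F = -20*(-52) = 1040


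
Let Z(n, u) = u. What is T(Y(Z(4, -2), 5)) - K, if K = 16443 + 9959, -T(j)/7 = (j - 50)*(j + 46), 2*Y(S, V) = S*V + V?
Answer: -41663/4 ≈ -10416.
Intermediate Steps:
Y(S, V) = V/2 + S*V/2 (Y(S, V) = (S*V + V)/2 = (V + S*V)/2 = V/2 + S*V/2)
T(j) = -7*(-50 + j)*(46 + j) (T(j) = -7*(j - 50)*(j + 46) = -7*(-50 + j)*(46 + j))
K = 26402
T(Y(Z(4, -2), 5)) - K = (16100 - 7*25*(1 - 2)²/4 + 28*((½)*5*(1 - 2))) - 1*26402 = (16100 - 7*((½)*5*(-1))² + 28*((½)*5*(-1))) - 26402 = (16100 - 7*(-5/2)² + 28*(-5/2)) - 26402 = (16100 - 7*25/4 - 70) - 26402 = (16100 - 175/4 - 70) - 26402 = 63945/4 - 26402 = -41663/4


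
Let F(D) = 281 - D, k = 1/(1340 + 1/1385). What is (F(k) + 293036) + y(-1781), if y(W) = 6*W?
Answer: 524535154146/1855901 ≈ 2.8263e+5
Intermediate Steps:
k = 1385/1855901 (k = 1/(1340 + 1*(1/1385)) = 1/(1340 + 1/1385) = 1/(1855901/1385) = 1385/1855901 ≈ 0.00074627)
(F(k) + 293036) + y(-1781) = ((281 - 1*1385/1855901) + 293036) + 6*(-1781) = ((281 - 1385/1855901) + 293036) - 10686 = (521506796/1855901 + 293036) - 10686 = 544367312232/1855901 - 10686 = 524535154146/1855901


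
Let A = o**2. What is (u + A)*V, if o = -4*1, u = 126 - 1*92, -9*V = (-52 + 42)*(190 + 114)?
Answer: 152000/9 ≈ 16889.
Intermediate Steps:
V = 3040/9 (V = -(-52 + 42)*(190 + 114)/9 = -(-10)*304/9 = -1/9*(-3040) = 3040/9 ≈ 337.78)
u = 34 (u = 126 - 92 = 34)
o = -4
A = 16 (A = (-4)**2 = 16)
(u + A)*V = (34 + 16)*(3040/9) = 50*(3040/9) = 152000/9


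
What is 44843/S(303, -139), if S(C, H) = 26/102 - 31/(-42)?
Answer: 32017902/709 ≈ 45159.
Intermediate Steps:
S(C, H) = 709/714 (S(C, H) = 26*(1/102) - 31*(-1/42) = 13/51 + 31/42 = 709/714)
44843/S(303, -139) = 44843/(709/714) = 44843*(714/709) = 32017902/709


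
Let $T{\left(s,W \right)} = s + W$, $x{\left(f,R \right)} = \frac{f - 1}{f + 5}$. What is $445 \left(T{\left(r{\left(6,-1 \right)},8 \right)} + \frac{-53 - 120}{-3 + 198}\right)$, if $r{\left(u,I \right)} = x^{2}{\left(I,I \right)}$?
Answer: $\frac{511127}{156} \approx 3276.5$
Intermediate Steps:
$x{\left(f,R \right)} = \frac{-1 + f}{5 + f}$
$r{\left(u,I \right)} = \frac{\left(-1 + I\right)^{2}}{\left(5 + I\right)^{2}}$ ($r{\left(u,I \right)} = \left(\frac{-1 + I}{5 + I}\right)^{2} = \frac{\left(-1 + I\right)^{2}}{\left(5 + I\right)^{2}}$)
$T{\left(s,W \right)} = W + s$
$445 \left(T{\left(r{\left(6,-1 \right)},8 \right)} + \frac{-53 - 120}{-3 + 198}\right) = 445 \left(\left(8 + \frac{\left(-1 - 1\right)^{2}}{\left(5 - 1\right)^{2}}\right) + \frac{-53 - 120}{-3 + 198}\right) = 445 \left(\left(8 + \frac{\left(-2\right)^{2}}{16}\right) - \frac{173}{195}\right) = 445 \left(\left(8 + 4 \cdot \frac{1}{16}\right) - \frac{173}{195}\right) = 445 \left(\left(8 + \frac{1}{4}\right) - \frac{173}{195}\right) = 445 \left(\frac{33}{4} - \frac{173}{195}\right) = 445 \cdot \frac{5743}{780} = \frac{511127}{156}$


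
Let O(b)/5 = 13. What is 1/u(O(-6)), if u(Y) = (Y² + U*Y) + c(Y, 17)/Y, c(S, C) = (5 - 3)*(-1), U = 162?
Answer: 65/959073 ≈ 6.7774e-5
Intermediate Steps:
O(b) = 65 (O(b) = 5*13 = 65)
c(S, C) = -2 (c(S, C) = 2*(-1) = -2)
u(Y) = Y² - 2/Y + 162*Y (u(Y) = (Y² + 162*Y) - 2/Y = Y² - 2/Y + 162*Y)
1/u(O(-6)) = 1/((-2 + 65²*(162 + 65))/65) = 1/((-2 + 4225*227)/65) = 1/((-2 + 959075)/65) = 1/((1/65)*959073) = 1/(959073/65) = 65/959073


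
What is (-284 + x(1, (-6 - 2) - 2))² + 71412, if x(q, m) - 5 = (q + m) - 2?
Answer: 155512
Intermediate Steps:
x(q, m) = 3 + m + q (x(q, m) = 5 + ((q + m) - 2) = 5 + ((m + q) - 2) = 5 + (-2 + m + q) = 3 + m + q)
(-284 + x(1, (-6 - 2) - 2))² + 71412 = (-284 + (3 + ((-6 - 2) - 2) + 1))² + 71412 = (-284 + (3 + (-8 - 2) + 1))² + 71412 = (-284 + (3 - 10 + 1))² + 71412 = (-284 - 6)² + 71412 = (-290)² + 71412 = 84100 + 71412 = 155512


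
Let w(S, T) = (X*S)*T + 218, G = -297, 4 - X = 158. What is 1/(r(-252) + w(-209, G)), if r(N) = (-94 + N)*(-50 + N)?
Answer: -1/9454532 ≈ -1.0577e-7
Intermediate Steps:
X = -154 (X = 4 - 1*158 = 4 - 158 = -154)
w(S, T) = 218 - 154*S*T (w(S, T) = (-154*S)*T + 218 = -154*S*T + 218 = 218 - 154*S*T)
1/(r(-252) + w(-209, G)) = 1/((4700 + (-252)² - 144*(-252)) + (218 - 154*(-209)*(-297))) = 1/((4700 + 63504 + 36288) + (218 - 9559242)) = 1/(104492 - 9559024) = 1/(-9454532) = -1/9454532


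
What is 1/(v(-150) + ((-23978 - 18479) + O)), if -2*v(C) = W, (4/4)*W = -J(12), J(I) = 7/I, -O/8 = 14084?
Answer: -24/3723089 ≈ -6.4463e-6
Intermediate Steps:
O = -112672 (O = -8*14084 = -112672)
W = -7/12 ≈ -0.58333
v(C) = 7/24 (v(C) = -½*(-7/12) = 7/24)
1/(v(-150) + ((-23978 - 18479) + O)) = 1/(7/24 + ((-23978 - 18479) - 112672)) = 1/(7/24 + (-42457 - 112672)) = 1/(7/24 - 155129) = 1/(-3723089/24) = -24/3723089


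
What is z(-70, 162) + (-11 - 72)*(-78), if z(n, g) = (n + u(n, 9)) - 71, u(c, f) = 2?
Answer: 6335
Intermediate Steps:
z(n, g) = -69 + n (z(n, g) = (n + 2) - 71 = (2 + n) - 71 = -69 + n)
z(-70, 162) + (-11 - 72)*(-78) = (-69 - 70) + (-11 - 72)*(-78) = -139 - 83*(-78) = -139 + 6474 = 6335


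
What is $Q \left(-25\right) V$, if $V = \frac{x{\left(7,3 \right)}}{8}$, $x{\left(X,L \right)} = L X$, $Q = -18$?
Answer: $\frac{4725}{4} \approx 1181.3$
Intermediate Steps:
$V = \frac{21}{8}$ ($V = \frac{3 \cdot 7}{8} = 21 \cdot \frac{1}{8} = \frac{21}{8} \approx 2.625$)
$Q \left(-25\right) V = \left(-18\right) \left(-25\right) \frac{21}{8} = 450 \cdot \frac{21}{8} = \frac{4725}{4}$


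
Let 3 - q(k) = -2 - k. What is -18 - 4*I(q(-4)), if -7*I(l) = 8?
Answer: -94/7 ≈ -13.429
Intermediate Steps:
q(k) = 5 + k (q(k) = 3 - (-2 - k) = 3 + (2 + k) = 5 + k)
I(l) = -8/7 (I(l) = -1/7*8 = -8/7)
-18 - 4*I(q(-4)) = -18 - 4*(-8/7) = -18 + 32/7 = -94/7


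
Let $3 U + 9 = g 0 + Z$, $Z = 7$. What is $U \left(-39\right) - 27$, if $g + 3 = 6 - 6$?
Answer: $-1$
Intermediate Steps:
$g = -3$ ($g = -3 + \left(6 - 6\right) = -3 + 0 = -3$)
$U = - \frac{2}{3}$ ($U = -3 + \frac{\left(-3\right) 0 + 7}{3} = -3 + \frac{0 + 7}{3} = -3 + \frac{1}{3} \cdot 7 = -3 + \frac{7}{3} = - \frac{2}{3} \approx -0.66667$)
$U \left(-39\right) - 27 = \left(- \frac{2}{3}\right) \left(-39\right) - 27 = 26 - 27 = -1$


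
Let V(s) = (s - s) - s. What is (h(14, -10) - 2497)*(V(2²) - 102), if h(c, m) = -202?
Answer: 286094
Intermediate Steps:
V(s) = -s (V(s) = 0 - s = -s)
(h(14, -10) - 2497)*(V(2²) - 102) = (-202 - 2497)*(-1*2² - 102) = -2699*(-1*4 - 102) = -2699*(-4 - 102) = -2699*(-106) = 286094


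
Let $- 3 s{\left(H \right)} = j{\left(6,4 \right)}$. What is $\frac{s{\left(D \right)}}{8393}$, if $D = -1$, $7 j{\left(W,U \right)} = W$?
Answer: $- \frac{2}{58751} \approx -3.4042 \cdot 10^{-5}$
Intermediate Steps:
$j{\left(W,U \right)} = \frac{W}{7}$
$s{\left(H \right)} = - \frac{2}{7}$ ($s{\left(H \right)} = - \frac{\frac{1}{7} \cdot 6}{3} = \left(- \frac{1}{3}\right) \frac{6}{7} = - \frac{2}{7}$)
$\frac{s{\left(D \right)}}{8393} = - \frac{2}{7 \cdot 8393} = \left(- \frac{2}{7}\right) \frac{1}{8393} = - \frac{2}{58751}$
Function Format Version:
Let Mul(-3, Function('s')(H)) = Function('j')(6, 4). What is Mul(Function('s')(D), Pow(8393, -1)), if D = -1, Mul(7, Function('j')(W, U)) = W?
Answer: Rational(-2, 58751) ≈ -3.4042e-5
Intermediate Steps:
Function('j')(W, U) = Mul(Rational(1, 7), W)
Function('s')(H) = Rational(-2, 7) (Function('s')(H) = Mul(Rational(-1, 3), Mul(Rational(1, 7), 6)) = Mul(Rational(-1, 3), Rational(6, 7)) = Rational(-2, 7))
Mul(Function('s')(D), Pow(8393, -1)) = Mul(Rational(-2, 7), Pow(8393, -1)) = Mul(Rational(-2, 7), Rational(1, 8393)) = Rational(-2, 58751)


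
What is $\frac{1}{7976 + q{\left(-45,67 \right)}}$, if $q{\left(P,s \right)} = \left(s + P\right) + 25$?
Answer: $\frac{1}{8023} \approx 0.00012464$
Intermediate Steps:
$q{\left(P,s \right)} = 25 + P + s$ ($q{\left(P,s \right)} = \left(P + s\right) + 25 = 25 + P + s$)
$\frac{1}{7976 + q{\left(-45,67 \right)}} = \frac{1}{7976 + \left(25 - 45 + 67\right)} = \frac{1}{7976 + 47} = \frac{1}{8023}$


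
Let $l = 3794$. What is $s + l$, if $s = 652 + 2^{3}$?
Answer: $4454$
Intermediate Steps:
$s = 660$ ($s = 652 + 8 = 660$)
$s + l = 660 + 3794 = 4454$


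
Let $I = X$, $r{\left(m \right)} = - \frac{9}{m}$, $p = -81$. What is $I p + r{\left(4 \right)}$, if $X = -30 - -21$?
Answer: $\frac{2907}{4} \approx 726.75$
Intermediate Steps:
$X = -9$ ($X = -30 + 21 = -9$)
$I = -9$
$I p + r{\left(4 \right)} = \left(-9\right) \left(-81\right) - \frac{9}{4} = 729 - \frac{9}{4} = \frac{2907}{4}$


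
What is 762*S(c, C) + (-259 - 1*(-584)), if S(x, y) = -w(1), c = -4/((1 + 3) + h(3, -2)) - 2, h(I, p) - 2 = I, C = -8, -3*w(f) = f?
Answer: 579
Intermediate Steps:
w(f) = -f/3
h(I, p) = 2 + I
c = -22/9 (c = -4/((1 + 3) + (2 + 3)) - 2 = -4/(4 + 5) - 2 = -4/9 - 2 = -22/9 ≈ -2.4444)
S(x, y) = 1/3 (S(x, y) = -(-1)/3 = -1*(-1/3) = 1/3)
762*S(c, C) + (-259 - 1*(-584)) = 762*(1/3) + (-259 - 1*(-584)) = 254 + (-259 + 584) = 254 + 325 = 579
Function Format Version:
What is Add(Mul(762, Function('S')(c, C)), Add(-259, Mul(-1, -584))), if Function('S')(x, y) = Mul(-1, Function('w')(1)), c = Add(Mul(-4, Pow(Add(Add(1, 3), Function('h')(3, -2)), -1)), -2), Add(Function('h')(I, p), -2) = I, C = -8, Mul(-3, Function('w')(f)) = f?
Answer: 579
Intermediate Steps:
Function('w')(f) = Mul(Rational(-1, 3), f)
Function('h')(I, p) = Add(2, I)
c = Rational(-22, 9) (c = Add(Mul(-4, Pow(Add(Add(1, 3), Add(2, 3)), -1)), -2) = Add(Mul(-4, Pow(Add(4, 5), -1)), -2) = Add(Mul(-4, Pow(9, -1)), -2) = Add(Mul(-4, Rational(1, 9)), -2) = Add(Rational(-4, 9), -2) = Rational(-22, 9) ≈ -2.4444)
Function('S')(x, y) = Rational(1, 3) (Function('S')(x, y) = Mul(-1, Mul(Rational(-1, 3), 1)) = Mul(-1, Rational(-1, 3)) = Rational(1, 3))
Add(Mul(762, Function('S')(c, C)), Add(-259, Mul(-1, -584))) = Add(Mul(762, Rational(1, 3)), Add(-259, Mul(-1, -584))) = Add(254, Add(-259, 584)) = Add(254, 325) = 579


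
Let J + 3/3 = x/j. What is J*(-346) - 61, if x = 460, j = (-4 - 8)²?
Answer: -14765/18 ≈ -820.28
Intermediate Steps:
j = 144 (j = (-12)² = 144)
J = 79/36 (J = -1 + 460/144 = -1 + 460*(1/144) = -1 + 115/36 = 79/36 ≈ 2.1944)
J*(-346) - 61 = (79/36)*(-346) - 61 = -13667/18 - 61 = -14765/18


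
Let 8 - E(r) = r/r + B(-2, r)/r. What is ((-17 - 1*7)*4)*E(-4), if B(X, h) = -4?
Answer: -576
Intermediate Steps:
E(r) = 7 + 4/r (E(r) = 8 - (r/r - 4/r) = 8 - (1 - 4/r) = 8 + (-1 + 4/r) = 7 + 4/r)
((-17 - 1*7)*4)*E(-4) = ((-17 - 1*7)*4)*(7 + 4/(-4)) = ((-17 - 7)*4)*(7 + 4*(-¼)) = (-24*4)*(7 - 1) = -96*6 = -576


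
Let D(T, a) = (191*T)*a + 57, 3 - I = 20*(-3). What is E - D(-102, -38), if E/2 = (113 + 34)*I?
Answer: -721851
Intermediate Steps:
I = 63 (I = 3 - 20*(-3) = 3 - 1*(-60) = 3 + 60 = 63)
D(T, a) = 57 + 191*T*a (D(T, a) = 191*T*a + 57 = 57 + 191*T*a)
E = 18522 (E = 2*((113 + 34)*63) = 2*(147*63) = 2*9261 = 18522)
E - D(-102, -38) = 18522 - (57 + 191*(-102)*(-38)) = 18522 - (57 + 740316) = 18522 - 1*740373 = 18522 - 740373 = -721851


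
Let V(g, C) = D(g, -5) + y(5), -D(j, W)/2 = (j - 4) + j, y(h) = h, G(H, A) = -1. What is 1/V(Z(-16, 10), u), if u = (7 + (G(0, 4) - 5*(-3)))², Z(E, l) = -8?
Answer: 1/45 ≈ 0.022222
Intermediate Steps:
D(j, W) = 8 - 4*j (D(j, W) = -2*((j - 4) + j) = -2*((-4 + j) + j) = -2*(-4 + 2*j) = 8 - 4*j)
u = 441 (u = (7 + (-1 - 5*(-3)))² = (7 + (-1 + 15))² = (7 + 14)² = 21² = 441)
V(g, C) = 13 - 4*g (V(g, C) = (8 - 4*g) + 5 = 13 - 4*g)
1/V(Z(-16, 10), u) = 1/(13 - 4*(-8)) = 1/(13 + 32) = 1/45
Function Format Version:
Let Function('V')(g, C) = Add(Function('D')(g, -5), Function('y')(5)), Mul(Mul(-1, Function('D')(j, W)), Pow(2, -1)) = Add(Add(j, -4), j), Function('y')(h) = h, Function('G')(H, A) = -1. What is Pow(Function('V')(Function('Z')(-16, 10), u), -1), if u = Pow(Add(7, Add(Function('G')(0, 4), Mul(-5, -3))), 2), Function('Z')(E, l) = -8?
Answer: Rational(1, 45) ≈ 0.022222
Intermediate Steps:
Function('D')(j, W) = Add(8, Mul(-4, j)) (Function('D')(j, W) = Mul(-2, Add(Add(j, -4), j)) = Mul(-2, Add(Add(-4, j), j)) = Mul(-2, Add(-4, Mul(2, j))) = Add(8, Mul(-4, j)))
u = 441 (u = Pow(Add(7, Add(-1, Mul(-5, -3))), 2) = Pow(Add(7, Add(-1, 15)), 2) = Pow(Add(7, 14), 2) = Pow(21, 2) = 441)
Function('V')(g, C) = Add(13, Mul(-4, g)) (Function('V')(g, C) = Add(Add(8, Mul(-4, g)), 5) = Add(13, Mul(-4, g)))
Pow(Function('V')(Function('Z')(-16, 10), u), -1) = Pow(Add(13, Mul(-4, -8)), -1) = Pow(Add(13, 32), -1) = Pow(45, -1) = Rational(1, 45)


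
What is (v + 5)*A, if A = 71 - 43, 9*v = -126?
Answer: -252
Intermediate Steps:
v = -14 (v = (⅑)*(-126) = -14)
A = 28
(v + 5)*A = (-14 + 5)*28 = -9*28 = -252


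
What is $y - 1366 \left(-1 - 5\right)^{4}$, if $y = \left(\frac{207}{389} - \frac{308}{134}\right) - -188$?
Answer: $- \frac{46135413361}{26063} \approx -1.7702 \cdot 10^{6}$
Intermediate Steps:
$y = \frac{4853807}{26063}$ ($y = \left(207 \cdot \frac{1}{389} - \frac{154}{67}\right) + 188 = \left(\frac{207}{389} - \frac{154}{67}\right) + 188 = - \frac{46037}{26063} + 188 = \frac{4853807}{26063} \approx 186.23$)
$y - 1366 \left(-1 - 5\right)^{4} = \frac{4853807}{26063} - 1366 \left(-1 - 5\right)^{4} = \frac{4853807}{26063} - 1366 \left(-6\right)^{4} = \frac{4853807}{26063} - 1770336 = - \frac{46135413361}{26063}$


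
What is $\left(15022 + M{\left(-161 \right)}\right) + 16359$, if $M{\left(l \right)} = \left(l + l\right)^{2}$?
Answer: $135065$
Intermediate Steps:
$M{\left(l \right)} = 4 l^{2}$ ($M{\left(l \right)} = \left(2 l\right)^{2} = 4 l^{2}$)
$\left(15022 + M{\left(-161 \right)}\right) + 16359 = \left(15022 + 4 \left(-161\right)^{2}\right) + 16359 = \left(15022 + 4 \cdot 25921\right) + 16359 = \left(15022 + 103684\right) + 16359 = 118706 + 16359 = 135065$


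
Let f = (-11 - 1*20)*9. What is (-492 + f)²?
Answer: 594441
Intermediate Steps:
f = -279 (f = (-11 - 20)*9 = -31*9 = -279)
(-492 + f)² = (-492 - 279)² = (-771)² = 594441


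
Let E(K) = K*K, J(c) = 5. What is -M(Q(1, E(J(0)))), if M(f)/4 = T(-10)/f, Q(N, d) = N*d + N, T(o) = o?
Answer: 20/13 ≈ 1.5385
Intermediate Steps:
E(K) = K²
Q(N, d) = N + N*d
M(f) = -40/f (M(f) = 4*(-10/f) = -40/f)
-M(Q(1, E(J(0)))) = -(-40)/(1*(1 + 5²)) = -(-40)/(1*(1 + 25)) = -(-40)/(1*26) = -(-40)/26 = -1*(-20/13) = 20/13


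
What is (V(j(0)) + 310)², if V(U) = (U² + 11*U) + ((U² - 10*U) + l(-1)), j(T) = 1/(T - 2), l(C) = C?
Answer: 95481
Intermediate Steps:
j(T) = 1/(-2 + T)
V(U) = -1 + U + 2*U² (V(U) = (U² + 11*U) + ((U² - 10*U) - 1) = (U² + 11*U) + (-1 + U² - 10*U) = -1 + U + 2*U²)
(V(j(0)) + 310)² = ((-1 + 1/(-2 + 0) + 2*(1/(-2 + 0))²) + 310)² = ((-1 + 1/(-2) + 2*(1/(-2))²) + 310)² = ((-1 - ½ + 2*(-½)²) + 310)² = ((-1 - ½ + 2*(¼)) + 310)² = ((-1 - ½ + ½) + 310)² = (-1 + 310)² = 309² = 95481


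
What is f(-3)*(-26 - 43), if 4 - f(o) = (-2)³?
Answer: -828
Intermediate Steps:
f(o) = 12 (f(o) = 4 - 1*(-2)³ = 4 - 1*(-8) = 4 + 8 = 12)
f(-3)*(-26 - 43) = 12*(-26 - 43) = 12*(-69) = -828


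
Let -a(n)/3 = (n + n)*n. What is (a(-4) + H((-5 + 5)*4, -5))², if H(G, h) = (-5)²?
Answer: 5041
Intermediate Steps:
H(G, h) = 25
a(n) = -6*n² (a(n) = -3*(n + n)*n = -3*2*n*n = -6*n²)
(a(-4) + H((-5 + 5)*4, -5))² = (-6*(-4)² + 25)² = (-6*16 + 25)² = (-96 + 25)² = (-71)² = 5041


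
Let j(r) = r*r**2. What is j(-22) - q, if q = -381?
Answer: -10267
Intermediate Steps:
j(r) = r**3
j(-22) - q = (-22)**3 - 1*(-381) = -10648 + 381 = -10267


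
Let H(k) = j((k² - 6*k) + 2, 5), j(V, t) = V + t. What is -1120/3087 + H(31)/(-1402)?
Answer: -284591/309141 ≈ -0.92059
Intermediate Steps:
H(k) = 7 + k² - 6*k (H(k) = ((k² - 6*k) + 2) + 5 = (2 + k² - 6*k) + 5 = 7 + k² - 6*k)
-1120/3087 + H(31)/(-1402) = -1120/3087 + (7 + 31² - 6*31)/(-1402) = -1120*1/3087 + (7 + 961 - 186)*(-1/1402) = -160/441 + 782*(-1/1402) = -160/441 - 391/701 = -284591/309141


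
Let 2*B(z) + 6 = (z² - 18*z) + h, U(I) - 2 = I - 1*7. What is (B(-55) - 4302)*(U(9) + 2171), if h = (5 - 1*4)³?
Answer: -4995975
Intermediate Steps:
h = 1 (h = (5 - 4)³ = 1³ = 1)
U(I) = -5 + I (U(I) = 2 + (I - 1*7) = 2 + (I - 7) = 2 + (-7 + I) = -5 + I)
B(z) = -5/2 + z²/2 - 9*z (B(z) = -3 + ((z² - 18*z) + 1)/2 = -3 + (1 + z² - 18*z)/2 = -3 + (½ + z²/2 - 9*z) = -5/2 + z²/2 - 9*z)
(B(-55) - 4302)*(U(9) + 2171) = ((-5/2 + (½)*(-55)² - 9*(-55)) - 4302)*((-5 + 9) + 2171) = ((-5/2 + (½)*3025 + 495) - 4302)*(4 + 2171) = ((-5/2 + 3025/2 + 495) - 4302)*2175 = (2005 - 4302)*2175 = -2297*2175 = -4995975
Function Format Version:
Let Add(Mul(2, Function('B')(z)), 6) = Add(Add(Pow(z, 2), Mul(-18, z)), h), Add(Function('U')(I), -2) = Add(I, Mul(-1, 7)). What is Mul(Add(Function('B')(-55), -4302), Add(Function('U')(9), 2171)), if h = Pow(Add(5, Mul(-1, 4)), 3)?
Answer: -4995975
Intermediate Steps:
h = 1 (h = Pow(Add(5, -4), 3) = Pow(1, 3) = 1)
Function('U')(I) = Add(-5, I) (Function('U')(I) = Add(2, Add(I, Mul(-1, 7))) = Add(2, Add(I, -7)) = Add(2, Add(-7, I)) = Add(-5, I))
Function('B')(z) = Add(Rational(-5, 2), Mul(Rational(1, 2), Pow(z, 2)), Mul(-9, z)) (Function('B')(z) = Add(-3, Mul(Rational(1, 2), Add(Add(Pow(z, 2), Mul(-18, z)), 1))) = Add(-3, Mul(Rational(1, 2), Add(1, Pow(z, 2), Mul(-18, z)))) = Add(-3, Add(Rational(1, 2), Mul(Rational(1, 2), Pow(z, 2)), Mul(-9, z))) = Add(Rational(-5, 2), Mul(Rational(1, 2), Pow(z, 2)), Mul(-9, z)))
Mul(Add(Function('B')(-55), -4302), Add(Function('U')(9), 2171)) = Mul(Add(Add(Rational(-5, 2), Mul(Rational(1, 2), Pow(-55, 2)), Mul(-9, -55)), -4302), Add(Add(-5, 9), 2171)) = Mul(Add(Add(Rational(-5, 2), Mul(Rational(1, 2), 3025), 495), -4302), Add(4, 2171)) = Mul(Add(Add(Rational(-5, 2), Rational(3025, 2), 495), -4302), 2175) = Mul(Add(2005, -4302), 2175) = Mul(-2297, 2175) = -4995975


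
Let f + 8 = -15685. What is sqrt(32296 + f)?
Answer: sqrt(16603) ≈ 128.85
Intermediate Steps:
f = -15693 (f = -8 - 15685 = -15693)
sqrt(32296 + f) = sqrt(32296 - 15693) = sqrt(16603)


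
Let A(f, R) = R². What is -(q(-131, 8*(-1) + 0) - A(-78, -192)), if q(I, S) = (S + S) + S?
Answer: 36888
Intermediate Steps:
q(I, S) = 3*S (q(I, S) = 2*S + S = 3*S)
-(q(-131, 8*(-1) + 0) - A(-78, -192)) = -(3*(8*(-1) + 0) - 1*(-192)²) = -(3*(-8 + 0) - 1*36864) = -(3*(-8) - 36864) = -(-24 - 36864) = -1*(-36888) = 36888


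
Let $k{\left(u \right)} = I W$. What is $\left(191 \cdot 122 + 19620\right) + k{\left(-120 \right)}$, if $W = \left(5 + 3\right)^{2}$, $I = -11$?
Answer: $42218$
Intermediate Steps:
$W = 64$ ($W = 8^{2} = 64$)
$k{\left(u \right)} = -704$ ($k{\left(u \right)} = \left(-11\right) 64 = -704$)
$\left(191 \cdot 122 + 19620\right) + k{\left(-120 \right)} = \left(191 \cdot 122 + 19620\right) - 704 = \left(23302 + 19620\right) - 704 = 42922 - 704 = 42218$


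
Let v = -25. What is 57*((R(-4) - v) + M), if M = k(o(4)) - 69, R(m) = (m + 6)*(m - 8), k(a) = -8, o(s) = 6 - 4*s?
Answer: -4332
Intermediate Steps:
R(m) = (-8 + m)*(6 + m) (R(m) = (6 + m)*(-8 + m) = (-8 + m)*(6 + m))
M = -77 (M = -8 - 69 = -77)
57*((R(-4) - v) + M) = 57*(((-48 + (-4)² - 2*(-4)) - 1*(-25)) - 77) = 57*(((-48 + 16 + 8) + 25) - 77) = 57*((-24 + 25) - 77) = 57*(1 - 77) = 57*(-76) = -4332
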